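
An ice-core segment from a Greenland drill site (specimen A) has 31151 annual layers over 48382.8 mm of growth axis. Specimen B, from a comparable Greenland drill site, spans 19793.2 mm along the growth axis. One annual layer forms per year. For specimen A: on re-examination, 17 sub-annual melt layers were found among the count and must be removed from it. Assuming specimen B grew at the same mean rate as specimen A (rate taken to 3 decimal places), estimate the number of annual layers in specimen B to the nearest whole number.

Specimen A: after corrections the count is 31151 − 17 = 31134 annual layers.
A: 48382.8 mm over 31134 years gives 48382.8 / 31134 ≈ 1.554 mm/year.
B spans 19793.2 / 1.554 = 12736.94 years ≈ 12737 annual layers.

12737 annual layers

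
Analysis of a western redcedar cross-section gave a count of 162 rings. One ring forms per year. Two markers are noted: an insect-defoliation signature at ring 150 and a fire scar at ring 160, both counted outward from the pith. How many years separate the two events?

10 years

The two markers are separated by 160 − 150 = 10 rings.
One ring per year makes the interval 10 years.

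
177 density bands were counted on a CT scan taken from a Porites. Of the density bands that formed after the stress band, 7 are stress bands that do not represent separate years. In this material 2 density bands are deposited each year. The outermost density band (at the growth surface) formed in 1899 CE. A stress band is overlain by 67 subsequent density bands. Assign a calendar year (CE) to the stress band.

There are 67 density bands younger than the stress band.
Removing the 7 false density bands leaves 67 − 7 = 60 true density bands beyond the stress band.
With 2 density bands per year, 60 / 2 = 30 years.
The density band at the growth surface is 1899 CE, so the stress band dates to 1899 − 30 = 1869 CE.

1869 CE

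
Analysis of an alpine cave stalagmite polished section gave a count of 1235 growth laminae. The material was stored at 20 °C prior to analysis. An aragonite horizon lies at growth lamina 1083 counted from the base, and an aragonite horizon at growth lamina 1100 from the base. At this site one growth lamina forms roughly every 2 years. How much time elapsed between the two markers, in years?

34 yr

1100 − 1083 = 17 growth laminae lie between the two events.
Multiplying by 2 years per growth lamina: 17 × 2 = 34 years.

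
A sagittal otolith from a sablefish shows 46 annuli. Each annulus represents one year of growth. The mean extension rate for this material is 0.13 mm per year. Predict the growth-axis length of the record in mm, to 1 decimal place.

46 years of growth are recorded.
Length ≈ 0.13 × 46 = 6.0 mm.

6.0 mm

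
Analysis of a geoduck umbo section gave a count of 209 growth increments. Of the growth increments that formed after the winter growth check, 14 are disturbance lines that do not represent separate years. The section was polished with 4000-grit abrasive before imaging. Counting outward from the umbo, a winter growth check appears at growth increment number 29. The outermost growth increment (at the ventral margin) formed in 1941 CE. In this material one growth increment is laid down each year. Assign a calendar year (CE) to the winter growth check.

1775 CE

Between growth increment 29 and the ventral margin there are 209 − 29 = 180 growth increments.
180 − 14 false = 166 true growth increments after the winter growth check.
Counting back 166 years from 1941 CE places the winter growth check in 1941 − 166 = 1775 CE.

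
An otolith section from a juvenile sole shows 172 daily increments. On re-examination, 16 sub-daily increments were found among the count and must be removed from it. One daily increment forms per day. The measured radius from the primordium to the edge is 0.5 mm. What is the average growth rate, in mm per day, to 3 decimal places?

0.003 mm per day

Adjusted count: 172 − 16 = 156 daily increments.
Extension rate ≈ 0.5 / 156 = 0.003 mm per day.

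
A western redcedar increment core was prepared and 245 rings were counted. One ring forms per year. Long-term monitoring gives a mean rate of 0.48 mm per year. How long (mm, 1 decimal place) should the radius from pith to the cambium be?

117.6 mm

245 years of growth are recorded.
Length ≈ 0.48 × 245 = 117.6 mm.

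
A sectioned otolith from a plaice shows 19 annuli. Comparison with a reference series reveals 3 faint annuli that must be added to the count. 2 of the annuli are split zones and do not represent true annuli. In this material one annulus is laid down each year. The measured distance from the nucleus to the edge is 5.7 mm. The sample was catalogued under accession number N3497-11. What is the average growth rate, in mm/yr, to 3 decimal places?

Correcting the raw count gives 19 − 2 + 3 = 20 true annuli.
5.7 mm over 20 years gives 5.7 / 20 ≈ 0.285 mm/yr.

0.285 mm/yr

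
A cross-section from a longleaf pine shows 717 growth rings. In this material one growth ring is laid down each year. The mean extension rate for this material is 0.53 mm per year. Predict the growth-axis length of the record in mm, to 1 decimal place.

380.0 mm

The record spans 717 years at 0.53 mm per year.
Length ≈ 0.53 × 717 = 380.0 mm.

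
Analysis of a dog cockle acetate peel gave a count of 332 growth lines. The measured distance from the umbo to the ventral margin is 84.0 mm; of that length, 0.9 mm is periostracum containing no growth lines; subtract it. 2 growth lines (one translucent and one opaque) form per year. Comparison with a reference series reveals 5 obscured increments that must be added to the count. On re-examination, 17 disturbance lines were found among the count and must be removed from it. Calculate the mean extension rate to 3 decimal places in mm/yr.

0.519 mm/yr

After corrections the count is 332 − 17 + 5 = 320 growth lines.
With 2 growth lines per year, 320 / 2 = 160 years.
The growth record spans 84.0 − 0.9 = 83.1 mm.
Extension rate ≈ 83.1 / 160 = 0.519 mm/yr.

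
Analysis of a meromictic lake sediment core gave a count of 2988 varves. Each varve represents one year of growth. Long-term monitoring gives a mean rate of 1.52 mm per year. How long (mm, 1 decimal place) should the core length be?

2988 years of growth are recorded.
2988 years at 1.52 mm/year gives 1.52 × 2988 = 4541.8 mm.

4541.8 mm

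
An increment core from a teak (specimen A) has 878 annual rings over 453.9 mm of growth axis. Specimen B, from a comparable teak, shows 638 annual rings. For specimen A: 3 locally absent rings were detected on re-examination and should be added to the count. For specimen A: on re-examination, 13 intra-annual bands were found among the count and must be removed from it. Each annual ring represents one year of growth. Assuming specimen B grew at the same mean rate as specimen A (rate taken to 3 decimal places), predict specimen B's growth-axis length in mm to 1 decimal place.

333.7 mm

Specimen A: after corrections the count is 878 − 13 + 3 = 868 annual rings.
A: 453.9 mm over 868 years gives 453.9 / 868 ≈ 0.523 mm/year.
Length of B = 0.523 × 638 = 333.7 mm.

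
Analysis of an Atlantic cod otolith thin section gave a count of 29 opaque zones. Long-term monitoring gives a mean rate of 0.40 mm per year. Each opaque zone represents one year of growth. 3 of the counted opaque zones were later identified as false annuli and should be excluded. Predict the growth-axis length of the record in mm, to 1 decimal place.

Correcting the raw count gives 29 − 3 = 26 true opaque zones.
Length ≈ 0.40 × 26 = 10.4 mm.

10.4 mm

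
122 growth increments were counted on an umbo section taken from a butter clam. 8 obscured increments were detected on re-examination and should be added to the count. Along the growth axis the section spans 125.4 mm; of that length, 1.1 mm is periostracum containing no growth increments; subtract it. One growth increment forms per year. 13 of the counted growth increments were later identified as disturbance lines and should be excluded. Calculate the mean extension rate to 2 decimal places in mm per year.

1.06 mm per year

Correcting the raw count gives 122 − 13 + 8 = 117 true growth increments.
The growth record spans 125.4 − 1.1 = 124.3 mm.
Extension rate ≈ 124.3 / 117 = 1.06 mm per year.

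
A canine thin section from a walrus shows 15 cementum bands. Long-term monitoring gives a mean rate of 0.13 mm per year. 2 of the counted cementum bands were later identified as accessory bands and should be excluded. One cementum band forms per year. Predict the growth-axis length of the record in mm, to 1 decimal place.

1.7 mm

Correcting the raw count gives 15 − 2 = 13 true cementum bands.
13 years at 0.13 mm/year gives 0.13 × 13 = 1.7 mm.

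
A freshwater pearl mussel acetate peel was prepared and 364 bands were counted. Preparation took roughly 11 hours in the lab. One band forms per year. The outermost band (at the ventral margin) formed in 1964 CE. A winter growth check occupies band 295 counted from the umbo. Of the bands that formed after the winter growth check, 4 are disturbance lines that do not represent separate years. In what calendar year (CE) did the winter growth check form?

1899 CE

The winter growth check sits at band 295 from the umbo, so 364 − 295 = 69 bands formed after it.
69 − 4 false = 65 true bands after the winter growth check.
1964 − 65 = 1899 CE.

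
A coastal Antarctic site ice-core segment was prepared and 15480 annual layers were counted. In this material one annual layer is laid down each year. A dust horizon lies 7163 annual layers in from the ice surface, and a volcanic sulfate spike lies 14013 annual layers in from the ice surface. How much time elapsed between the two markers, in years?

6850 years

Separation: 14013 − 7163 = 6850 annual layers.
One annual layer per year makes the interval 6850 years.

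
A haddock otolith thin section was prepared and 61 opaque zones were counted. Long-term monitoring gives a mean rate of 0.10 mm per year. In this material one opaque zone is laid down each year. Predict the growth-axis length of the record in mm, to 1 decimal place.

61 years of growth are recorded.
Predicted length = 0.10 mm/year × 61 years = 6.1 mm.

6.1 mm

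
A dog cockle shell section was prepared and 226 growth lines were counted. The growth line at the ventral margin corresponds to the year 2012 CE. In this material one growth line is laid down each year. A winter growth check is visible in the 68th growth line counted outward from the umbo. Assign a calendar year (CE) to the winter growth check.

1854 CE

Between growth line 68 and the ventral margin there are 226 − 68 = 158 growth lines.
Counting back 158 years from 2012 CE places the winter growth check in 2012 − 158 = 1854 CE.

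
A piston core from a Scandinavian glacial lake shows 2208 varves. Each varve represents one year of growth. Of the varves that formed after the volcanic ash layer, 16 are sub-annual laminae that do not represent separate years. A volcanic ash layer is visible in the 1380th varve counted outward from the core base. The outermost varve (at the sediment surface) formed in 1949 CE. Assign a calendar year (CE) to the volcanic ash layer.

1137 CE

The volcanic ash layer sits at varve 1380 from the core base, so 2208 − 1380 = 828 varves formed after it.
Excluding 16 false varves: 828 − 16 = 812.
Counting back 812 years from 1949 CE places the volcanic ash layer in 1949 − 812 = 1137 CE.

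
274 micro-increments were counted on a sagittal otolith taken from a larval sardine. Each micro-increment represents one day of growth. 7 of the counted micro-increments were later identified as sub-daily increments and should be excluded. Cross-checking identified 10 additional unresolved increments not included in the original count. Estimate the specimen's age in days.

True micro-increment count = 274 − 7 + 10 = 277.
One micro-increment per day makes the duration 277 days.

277 d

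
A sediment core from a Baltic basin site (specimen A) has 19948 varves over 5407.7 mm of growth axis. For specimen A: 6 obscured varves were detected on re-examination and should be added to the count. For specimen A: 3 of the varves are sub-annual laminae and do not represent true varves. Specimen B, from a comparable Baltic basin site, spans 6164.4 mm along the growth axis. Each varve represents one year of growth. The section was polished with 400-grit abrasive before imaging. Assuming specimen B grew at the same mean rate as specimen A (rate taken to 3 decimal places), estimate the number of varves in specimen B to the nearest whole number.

Specimen A: adjusted count: 19948 − 3 + 6 = 19951 varves.
A: Extension rate ≈ 5407.7 / 19951 = 0.271 mm/yr.
Specimen B: 6164.4 mm / 0.271 mm per year = 22746.86 years ≈ 22747 varves.

22747 varves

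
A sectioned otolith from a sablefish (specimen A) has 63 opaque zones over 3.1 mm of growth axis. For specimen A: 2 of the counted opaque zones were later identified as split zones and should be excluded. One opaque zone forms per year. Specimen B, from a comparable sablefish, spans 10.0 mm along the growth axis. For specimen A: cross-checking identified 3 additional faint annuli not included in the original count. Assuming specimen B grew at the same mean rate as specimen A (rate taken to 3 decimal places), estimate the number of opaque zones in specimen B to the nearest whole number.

Specimen A: adjusted count: 63 − 2 + 3 = 64 opaque zones.
A: 3.1 mm over 64 years gives 3.1 / 64 ≈ 0.048 mm/year.
Specimen B: 10.0 mm / 0.048 mm per year = 208.33 years ≈ 208 opaque zones.

208 opaque zones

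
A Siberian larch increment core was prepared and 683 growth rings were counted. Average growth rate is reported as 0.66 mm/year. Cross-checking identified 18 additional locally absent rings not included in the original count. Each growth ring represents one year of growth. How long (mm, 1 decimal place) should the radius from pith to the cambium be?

After corrections the count is 683 + 18 = 701 growth rings.
Length ≈ 0.66 × 701 = 462.7 mm.

462.7 mm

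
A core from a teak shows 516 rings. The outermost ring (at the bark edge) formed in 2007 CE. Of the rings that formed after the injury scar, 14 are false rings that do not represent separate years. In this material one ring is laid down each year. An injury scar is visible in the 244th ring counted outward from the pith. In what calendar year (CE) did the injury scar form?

The injury scar sits at ring 244 from the pith, so 516 − 244 = 272 rings formed after it.
272 − 14 false = 258 true rings after the injury scar.
2007 − 258 = 1749 CE.

1749 CE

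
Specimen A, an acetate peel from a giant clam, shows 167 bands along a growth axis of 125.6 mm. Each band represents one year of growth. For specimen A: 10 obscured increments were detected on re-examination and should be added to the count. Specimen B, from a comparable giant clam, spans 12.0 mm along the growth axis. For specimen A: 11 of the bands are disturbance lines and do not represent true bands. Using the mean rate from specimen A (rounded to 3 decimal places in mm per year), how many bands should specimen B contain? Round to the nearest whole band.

16 bands

Specimen A: true band count = 167 − 11 + 10 = 166.
A: Mean rate = 125.6 mm / 166 years ≈ 0.757 mm/year.
B spans 12.0 / 0.757 = 15.85 years ≈ 16 bands.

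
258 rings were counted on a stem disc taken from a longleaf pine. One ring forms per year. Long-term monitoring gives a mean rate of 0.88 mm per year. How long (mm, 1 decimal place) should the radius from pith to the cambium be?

227.0 mm

The record spans 258 years at 0.88 mm per year.
Predicted length = 0.88 mm/year × 258 years = 227.0 mm.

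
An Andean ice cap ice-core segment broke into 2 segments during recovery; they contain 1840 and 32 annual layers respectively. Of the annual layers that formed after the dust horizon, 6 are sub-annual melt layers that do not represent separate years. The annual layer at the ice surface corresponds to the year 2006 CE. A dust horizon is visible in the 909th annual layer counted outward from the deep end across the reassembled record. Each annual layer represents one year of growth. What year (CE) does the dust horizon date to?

Total annual layers = 1840 + 32 = 1872.
The dust horizon sits at annual layer 909 from the deep end, so 1872 − 909 = 963 annual layers formed after it.
Removing the 6 false annual layers leaves 963 − 6 = 957 true annual layers beyond the dust horizon.
The annual layer at the ice surface is 2006 CE, so the dust horizon dates to 2006 − 957 = 1049 CE.

1049 CE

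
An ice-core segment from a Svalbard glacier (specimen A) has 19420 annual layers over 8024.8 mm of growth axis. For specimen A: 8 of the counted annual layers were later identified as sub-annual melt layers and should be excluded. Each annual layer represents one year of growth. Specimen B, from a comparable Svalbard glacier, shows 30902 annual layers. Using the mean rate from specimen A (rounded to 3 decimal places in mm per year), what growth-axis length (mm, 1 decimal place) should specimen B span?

Specimen A: after corrections the count is 19420 − 8 = 19412 annual layers.
A: Extension rate ≈ 8024.8 / 19412 = 0.413 mm per year.
For B, 0.413 mm/year × 30902 years = 12762.5 mm.

12762.5 mm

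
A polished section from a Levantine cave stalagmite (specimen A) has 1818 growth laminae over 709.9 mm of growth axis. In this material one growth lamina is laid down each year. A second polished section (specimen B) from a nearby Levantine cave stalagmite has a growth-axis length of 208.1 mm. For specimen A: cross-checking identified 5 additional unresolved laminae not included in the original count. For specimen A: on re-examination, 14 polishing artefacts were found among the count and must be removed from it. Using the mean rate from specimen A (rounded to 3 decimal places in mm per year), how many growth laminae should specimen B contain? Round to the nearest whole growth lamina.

531 growth laminae

Specimen A: after corrections the count is 1818 − 14 + 5 = 1809 growth laminae.
A: Mean rate = 709.9 mm / 1809 years ≈ 0.392 mm/yr.
Specimen B: 208.1 mm / 0.392 mm per year = 530.87 years ≈ 531 growth laminae.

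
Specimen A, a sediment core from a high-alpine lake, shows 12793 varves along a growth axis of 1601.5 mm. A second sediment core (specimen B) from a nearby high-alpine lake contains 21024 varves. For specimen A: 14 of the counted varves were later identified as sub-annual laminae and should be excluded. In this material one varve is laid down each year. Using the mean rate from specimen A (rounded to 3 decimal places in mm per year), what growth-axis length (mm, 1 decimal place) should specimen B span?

2628.0 mm

Specimen A: after corrections the count is 12793 − 14 = 12779 varves.
A: 1601.5 mm over 12779 years gives 1601.5 / 12779 ≈ 0.125 mm per year.
For B, 0.125 mm/year × 21024 years = 2628.0 mm.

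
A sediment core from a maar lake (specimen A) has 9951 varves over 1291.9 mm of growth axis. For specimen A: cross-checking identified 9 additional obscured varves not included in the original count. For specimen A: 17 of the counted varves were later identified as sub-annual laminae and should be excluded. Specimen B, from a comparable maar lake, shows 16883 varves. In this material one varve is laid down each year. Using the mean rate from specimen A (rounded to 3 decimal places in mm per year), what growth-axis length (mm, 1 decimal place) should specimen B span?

Specimen A: after corrections the count is 9951 − 17 + 9 = 9943 varves.
A: Extension rate ≈ 1291.9 / 9943 = 0.130 mm/yr.
For B, 0.130 mm/year × 16883 years = 2194.8 mm.

2194.8 mm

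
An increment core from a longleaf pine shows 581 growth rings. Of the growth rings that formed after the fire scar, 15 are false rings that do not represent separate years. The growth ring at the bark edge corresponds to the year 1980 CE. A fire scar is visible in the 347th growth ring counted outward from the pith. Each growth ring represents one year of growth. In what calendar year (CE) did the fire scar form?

1761 CE

Between growth ring 347 and the bark edge there are 581 − 347 = 234 growth rings.
Removing the 15 false growth rings leaves 234 − 15 = 219 true growth rings beyond the fire scar.
The growth ring at the bark edge is 1980 CE, so the fire scar dates to 1980 − 219 = 1761 CE.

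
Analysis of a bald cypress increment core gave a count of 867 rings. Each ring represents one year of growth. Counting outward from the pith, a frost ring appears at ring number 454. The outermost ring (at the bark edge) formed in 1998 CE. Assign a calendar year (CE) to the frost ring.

1585 CE

The frost ring sits at ring 454 from the pith, so 867 − 454 = 413 rings formed after it.
Counting back 413 years from 1998 CE places the frost ring in 1998 − 413 = 1585 CE.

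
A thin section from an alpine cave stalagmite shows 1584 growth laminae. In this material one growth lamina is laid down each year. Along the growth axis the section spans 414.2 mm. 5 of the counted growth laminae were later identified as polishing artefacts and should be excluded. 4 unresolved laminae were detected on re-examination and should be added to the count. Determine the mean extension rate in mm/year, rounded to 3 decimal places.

Correcting the raw count gives 1584 − 5 + 4 = 1583 true growth laminae.
Mean rate = 414.2 mm / 1583 years ≈ 0.262 mm/year.

0.262 mm/year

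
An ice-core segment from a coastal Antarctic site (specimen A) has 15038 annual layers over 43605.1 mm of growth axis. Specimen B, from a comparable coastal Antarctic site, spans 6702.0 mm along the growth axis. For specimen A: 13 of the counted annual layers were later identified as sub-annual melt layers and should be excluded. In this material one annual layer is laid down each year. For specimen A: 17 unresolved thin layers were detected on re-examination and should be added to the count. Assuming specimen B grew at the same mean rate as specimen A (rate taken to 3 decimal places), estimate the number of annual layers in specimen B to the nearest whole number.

2312 annual layers

Specimen A: correcting the raw count gives 15038 − 13 + 17 = 15042 true annual layers.
A: Mean rate = 43605.1 mm / 15042 years ≈ 2.899 mm/yr.
For B, 6702.0 / 2.899 = 2311.83 years ≈ 2312 annual layers.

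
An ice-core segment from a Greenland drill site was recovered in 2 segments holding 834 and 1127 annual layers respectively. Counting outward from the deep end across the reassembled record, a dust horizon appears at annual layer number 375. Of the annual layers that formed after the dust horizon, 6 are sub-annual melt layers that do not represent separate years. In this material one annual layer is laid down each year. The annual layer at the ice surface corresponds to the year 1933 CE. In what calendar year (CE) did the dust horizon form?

Total annual layers = 834 + 1127 = 1961.
The dust horizon sits at annual layer 375 from the deep end, so 1961 − 375 = 1586 annual layers formed after it.
1586 − 6 false = 1580 true annual layers after the dust horizon.
1933 − 1580 = 353 CE.

353 CE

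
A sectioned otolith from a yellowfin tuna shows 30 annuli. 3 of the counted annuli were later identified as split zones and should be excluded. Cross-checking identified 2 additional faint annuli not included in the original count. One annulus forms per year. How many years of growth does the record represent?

29 yr

After corrections the count is 30 − 3 + 2 = 29 annuli.
With a one-to-one annulus periodicity this is 29 years.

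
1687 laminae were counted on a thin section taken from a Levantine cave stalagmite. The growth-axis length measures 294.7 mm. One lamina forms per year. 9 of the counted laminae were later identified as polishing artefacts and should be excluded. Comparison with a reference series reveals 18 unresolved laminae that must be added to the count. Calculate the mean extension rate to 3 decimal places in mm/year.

0.174 mm/year

Correcting the raw count gives 1687 − 9 + 18 = 1696 true laminae.
Mean rate = 294.7 mm / 1696 years ≈ 0.174 mm/year.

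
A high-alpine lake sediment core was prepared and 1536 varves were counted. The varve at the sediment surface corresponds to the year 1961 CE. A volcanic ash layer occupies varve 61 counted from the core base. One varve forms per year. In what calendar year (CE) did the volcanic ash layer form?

Between varve 61 and the sediment surface there are 1536 − 61 = 1475 varves.
Counting back 1475 years from 1961 CE places the volcanic ash layer in 1961 − 1475 = 486 CE.

486 CE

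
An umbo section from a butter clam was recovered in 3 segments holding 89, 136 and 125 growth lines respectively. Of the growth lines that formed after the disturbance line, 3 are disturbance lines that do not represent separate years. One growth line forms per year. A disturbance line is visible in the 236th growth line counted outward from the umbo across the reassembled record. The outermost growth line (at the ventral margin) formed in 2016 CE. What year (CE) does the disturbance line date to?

1905 CE

Total growth lines = 89 + 136 + 125 = 350.
350 − 236 = 114 growth lines lie beyond the disturbance line toward the ventral margin.
Excluding 3 false growth lines: 114 − 3 = 111.
Counting back 111 years from 2016 CE places the disturbance line in 2016 − 111 = 1905 CE.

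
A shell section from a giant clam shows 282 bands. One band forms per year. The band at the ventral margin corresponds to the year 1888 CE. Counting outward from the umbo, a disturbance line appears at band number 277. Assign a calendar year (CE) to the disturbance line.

The disturbance line sits at band 277 from the umbo, so 282 − 277 = 5 bands formed after it.
1888 − 5 = 1883 CE.

1883 CE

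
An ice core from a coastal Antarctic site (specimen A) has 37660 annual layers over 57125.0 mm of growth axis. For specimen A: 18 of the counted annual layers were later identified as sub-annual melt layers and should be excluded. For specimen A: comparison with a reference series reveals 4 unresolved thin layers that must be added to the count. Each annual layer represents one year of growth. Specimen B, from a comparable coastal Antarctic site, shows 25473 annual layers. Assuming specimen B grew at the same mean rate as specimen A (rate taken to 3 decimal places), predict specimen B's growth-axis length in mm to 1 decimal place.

38642.5 mm

Specimen A: adjusted count: 37660 − 18 + 4 = 37646 annual layers.
A: 57125.0 mm over 37646 years gives 57125.0 / 37646 ≈ 1.517 mm per year.
B's length ≈ 1.517 × 25473 = 38642.5 mm.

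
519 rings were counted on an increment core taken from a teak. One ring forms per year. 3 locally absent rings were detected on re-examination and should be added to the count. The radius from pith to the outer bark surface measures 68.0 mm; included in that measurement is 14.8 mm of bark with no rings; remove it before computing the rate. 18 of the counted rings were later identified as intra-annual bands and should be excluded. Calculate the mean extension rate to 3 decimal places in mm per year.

Adjusted count: 519 − 18 + 3 = 504 rings.
Removing the 14.8 mm offcut leaves 68.0 − 14.8 = 53.2 mm.
Extension rate ≈ 53.2 / 504 = 0.106 mm per year.

0.106 mm per year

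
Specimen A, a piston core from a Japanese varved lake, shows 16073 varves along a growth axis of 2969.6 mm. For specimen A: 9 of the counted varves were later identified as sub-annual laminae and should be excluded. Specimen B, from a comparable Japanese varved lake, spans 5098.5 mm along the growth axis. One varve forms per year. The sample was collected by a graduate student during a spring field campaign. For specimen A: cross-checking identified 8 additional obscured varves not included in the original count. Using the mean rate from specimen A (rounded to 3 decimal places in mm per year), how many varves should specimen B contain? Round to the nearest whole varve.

27559 varves

Specimen A: correcting the raw count gives 16073 − 9 + 8 = 16072 true varves.
A: Extension rate ≈ 2969.6 / 16072 = 0.185 mm per year.
Specimen B: 5098.5 mm / 0.185 mm per year = 27559.46 years ≈ 27559 varves.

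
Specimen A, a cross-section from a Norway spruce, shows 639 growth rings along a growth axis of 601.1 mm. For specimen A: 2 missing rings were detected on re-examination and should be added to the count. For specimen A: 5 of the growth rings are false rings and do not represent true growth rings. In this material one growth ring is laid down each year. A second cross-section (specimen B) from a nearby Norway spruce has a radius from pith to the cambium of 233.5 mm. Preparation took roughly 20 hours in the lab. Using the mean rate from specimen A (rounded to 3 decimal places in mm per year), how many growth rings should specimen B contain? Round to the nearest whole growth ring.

247 growth rings

Specimen A: after corrections the count is 639 − 5 + 2 = 636 growth rings.
A: Mean rate = 601.1 mm / 636 years ≈ 0.945 mm/year.
For B, 233.5 / 0.945 = 247.09 years ≈ 247 growth rings.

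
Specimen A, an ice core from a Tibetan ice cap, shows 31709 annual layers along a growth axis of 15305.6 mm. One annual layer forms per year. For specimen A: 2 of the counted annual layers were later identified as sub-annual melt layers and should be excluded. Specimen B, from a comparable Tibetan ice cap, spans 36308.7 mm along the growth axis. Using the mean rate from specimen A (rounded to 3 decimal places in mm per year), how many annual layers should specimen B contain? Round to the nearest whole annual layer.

75173 annual layers

Specimen A: adjusted count: 31709 − 2 = 31707 annual layers.
A: 15305.6 mm over 31707 years gives 15305.6 / 31707 ≈ 0.483 mm/year.
B spans 36308.7 / 0.483 = 75173.29 years ≈ 75173 annual layers.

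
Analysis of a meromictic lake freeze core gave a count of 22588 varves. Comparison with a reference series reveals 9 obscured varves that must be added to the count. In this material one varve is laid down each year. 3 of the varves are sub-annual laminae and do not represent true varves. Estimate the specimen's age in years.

Correcting the raw count gives 22588 − 3 + 9 = 22594 true varves.
One varve per year makes the duration 22594 years.

22594 yr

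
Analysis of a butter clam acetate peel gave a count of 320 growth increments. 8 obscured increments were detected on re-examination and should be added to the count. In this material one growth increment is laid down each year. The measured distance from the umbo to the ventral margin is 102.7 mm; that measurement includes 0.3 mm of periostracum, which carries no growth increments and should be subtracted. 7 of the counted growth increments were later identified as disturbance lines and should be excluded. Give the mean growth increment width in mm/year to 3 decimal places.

0.319 mm/year

Correcting the raw count gives 320 − 7 + 8 = 321 true growth increments.
Net length = 102.7 − 0.3 = 102.4 mm.
102.4 mm over 321 years gives 102.4 / 321 ≈ 0.319 mm/year.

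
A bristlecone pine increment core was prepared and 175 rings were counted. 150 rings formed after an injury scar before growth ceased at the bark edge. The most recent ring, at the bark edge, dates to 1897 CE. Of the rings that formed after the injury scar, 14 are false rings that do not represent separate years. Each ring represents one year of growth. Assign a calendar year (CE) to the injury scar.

1761 CE

There are 150 rings younger than the injury scar.
Removing the 14 false rings leaves 150 − 14 = 136 true rings beyond the injury scar.
Counting back 136 years from 1897 CE places the injury scar in 1897 − 136 = 1761 CE.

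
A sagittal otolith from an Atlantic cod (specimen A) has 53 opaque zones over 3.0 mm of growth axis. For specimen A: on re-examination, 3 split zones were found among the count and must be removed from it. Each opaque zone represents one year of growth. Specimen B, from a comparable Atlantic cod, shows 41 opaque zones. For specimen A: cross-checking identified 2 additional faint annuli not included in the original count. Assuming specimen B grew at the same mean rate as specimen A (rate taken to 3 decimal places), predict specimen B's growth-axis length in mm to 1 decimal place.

Specimen A: correcting the raw count gives 53 − 3 + 2 = 52 true opaque zones.
A: 3.0 mm over 52 years gives 3.0 / 52 ≈ 0.058 mm/year.
B's length ≈ 0.058 × 41 = 2.4 mm.

2.4 mm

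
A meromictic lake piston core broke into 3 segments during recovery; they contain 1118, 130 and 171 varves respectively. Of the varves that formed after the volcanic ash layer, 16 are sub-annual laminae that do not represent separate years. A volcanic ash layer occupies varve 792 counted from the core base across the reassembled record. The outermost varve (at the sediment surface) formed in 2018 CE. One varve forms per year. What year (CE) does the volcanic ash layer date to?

Total varves = 1118 + 130 + 171 = 1419.
Between varve 792 and the sediment surface there are 1419 − 792 = 627 varves.
Removing the 16 false varves leaves 627 − 16 = 611 true varves beyond the volcanic ash layer.
2018 − 611 = 1407 CE.

1407 CE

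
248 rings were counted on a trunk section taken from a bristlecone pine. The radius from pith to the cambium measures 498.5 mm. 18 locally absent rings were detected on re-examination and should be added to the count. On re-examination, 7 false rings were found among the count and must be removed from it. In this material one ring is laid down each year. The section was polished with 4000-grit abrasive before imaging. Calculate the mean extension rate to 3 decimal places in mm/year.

True ring count = 248 − 7 + 18 = 259.
498.5 mm over 259 years gives 498.5 / 259 ≈ 1.925 mm/year.

1.925 mm/year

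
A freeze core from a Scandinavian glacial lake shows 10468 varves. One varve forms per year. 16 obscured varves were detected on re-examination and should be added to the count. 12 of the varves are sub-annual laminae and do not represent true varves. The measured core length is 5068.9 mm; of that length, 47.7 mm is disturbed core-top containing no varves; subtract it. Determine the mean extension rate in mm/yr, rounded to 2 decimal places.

Correcting the raw count gives 10468 − 12 + 16 = 10472 true varves.
Net length = 5068.9 − 47.7 = 5021.2 mm.
Extension rate ≈ 5021.2 / 10472 = 0.48 mm/yr.

0.48 mm/yr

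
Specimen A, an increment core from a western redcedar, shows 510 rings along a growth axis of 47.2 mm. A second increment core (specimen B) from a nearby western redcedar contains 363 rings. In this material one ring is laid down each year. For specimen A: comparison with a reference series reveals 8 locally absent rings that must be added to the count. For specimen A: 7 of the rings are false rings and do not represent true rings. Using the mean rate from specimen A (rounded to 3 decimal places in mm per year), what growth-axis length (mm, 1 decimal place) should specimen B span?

Specimen A: after corrections the count is 510 − 7 + 8 = 511 rings.
A: Mean rate = 47.2 mm / 511 years ≈ 0.092 mm per year.
For B, 0.092 mm/year × 363 years = 33.4 mm.

33.4 mm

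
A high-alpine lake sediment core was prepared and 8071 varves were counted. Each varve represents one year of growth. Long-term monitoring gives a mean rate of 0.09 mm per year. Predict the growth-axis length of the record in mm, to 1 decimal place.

726.4 mm

The record spans 8071 years at 0.09 mm per year.
Predicted length = 0.09 mm/year × 8071 years = 726.4 mm.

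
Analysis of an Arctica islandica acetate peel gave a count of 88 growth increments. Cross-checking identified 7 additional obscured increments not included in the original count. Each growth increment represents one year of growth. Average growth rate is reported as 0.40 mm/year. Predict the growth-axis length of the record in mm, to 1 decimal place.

Adjusted count: 88 + 7 = 95 growth increments.
Length ≈ 0.40 × 95 = 38.0 mm.

38.0 mm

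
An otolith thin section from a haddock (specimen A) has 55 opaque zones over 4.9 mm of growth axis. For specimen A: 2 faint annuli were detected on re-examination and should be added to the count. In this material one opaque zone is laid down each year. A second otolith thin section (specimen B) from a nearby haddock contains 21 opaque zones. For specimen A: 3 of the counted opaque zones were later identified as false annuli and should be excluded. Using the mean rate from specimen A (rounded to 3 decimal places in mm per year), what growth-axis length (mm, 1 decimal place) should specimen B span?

Specimen A: correcting the raw count gives 55 − 3 + 2 = 54 true opaque zones.
A: Extension rate ≈ 4.9 / 54 = 0.091 mm/yr.
B's length ≈ 0.091 × 21 = 1.9 mm.

1.9 mm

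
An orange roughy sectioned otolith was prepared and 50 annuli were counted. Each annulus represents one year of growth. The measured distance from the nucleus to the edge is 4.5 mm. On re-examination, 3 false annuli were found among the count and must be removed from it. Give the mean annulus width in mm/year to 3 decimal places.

0.096 mm/year

Adjusted count: 50 − 3 = 47 annuli.
Extension rate ≈ 4.5 / 47 = 0.096 mm/year.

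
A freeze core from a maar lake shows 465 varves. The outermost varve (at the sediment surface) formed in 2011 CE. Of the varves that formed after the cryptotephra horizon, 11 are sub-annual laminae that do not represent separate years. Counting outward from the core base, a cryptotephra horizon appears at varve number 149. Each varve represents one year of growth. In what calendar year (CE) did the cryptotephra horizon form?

1706 CE

Between varve 149 and the sediment surface there are 465 − 149 = 316 varves.
Removing the 11 false varves leaves 316 − 11 = 305 true varves beyond the cryptotephra horizon.
Counting back 305 years from 2011 CE places the cryptotephra horizon in 2011 − 305 = 1706 CE.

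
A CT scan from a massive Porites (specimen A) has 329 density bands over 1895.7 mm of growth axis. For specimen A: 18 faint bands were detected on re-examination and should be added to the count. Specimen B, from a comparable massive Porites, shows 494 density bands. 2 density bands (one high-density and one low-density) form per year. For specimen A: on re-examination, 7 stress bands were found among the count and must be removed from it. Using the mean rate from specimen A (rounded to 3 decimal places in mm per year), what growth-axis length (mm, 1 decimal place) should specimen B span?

2754.3 mm

Specimen A: correcting the raw count gives 329 − 7 + 18 = 340 true density bands.
Specimen A: 340 density bands at 2 per year is 340 / 2 = 170 years.
A: Extension rate ≈ 1895.7 / 170 = 11.151 mm per year.
Specimen B: dividing by 2 density bands per year: 494 / 2 = 247 years. B's length ≈ 11.151 × 247 = 2754.3 mm.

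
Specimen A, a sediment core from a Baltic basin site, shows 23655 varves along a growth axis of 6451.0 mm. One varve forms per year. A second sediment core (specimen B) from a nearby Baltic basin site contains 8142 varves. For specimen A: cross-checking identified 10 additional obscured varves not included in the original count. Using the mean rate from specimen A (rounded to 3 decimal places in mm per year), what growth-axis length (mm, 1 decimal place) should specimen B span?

Specimen A: correcting the raw count gives 23655 + 10 = 23665 true varves.
A: 6451.0 mm over 23665 years gives 6451.0 / 23665 ≈ 0.273 mm/yr.
B's length ≈ 0.273 × 8142 = 2222.8 mm.

2222.8 mm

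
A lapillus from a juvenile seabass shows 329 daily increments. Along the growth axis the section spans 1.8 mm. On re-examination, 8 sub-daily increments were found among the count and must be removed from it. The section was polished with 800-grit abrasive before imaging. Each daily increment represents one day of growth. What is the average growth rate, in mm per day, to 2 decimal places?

After corrections the count is 329 − 8 = 321 daily increments.
Mean rate = 1.8 mm / 321 days ≈ 0.01 mm per day.

0.01 mm per day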